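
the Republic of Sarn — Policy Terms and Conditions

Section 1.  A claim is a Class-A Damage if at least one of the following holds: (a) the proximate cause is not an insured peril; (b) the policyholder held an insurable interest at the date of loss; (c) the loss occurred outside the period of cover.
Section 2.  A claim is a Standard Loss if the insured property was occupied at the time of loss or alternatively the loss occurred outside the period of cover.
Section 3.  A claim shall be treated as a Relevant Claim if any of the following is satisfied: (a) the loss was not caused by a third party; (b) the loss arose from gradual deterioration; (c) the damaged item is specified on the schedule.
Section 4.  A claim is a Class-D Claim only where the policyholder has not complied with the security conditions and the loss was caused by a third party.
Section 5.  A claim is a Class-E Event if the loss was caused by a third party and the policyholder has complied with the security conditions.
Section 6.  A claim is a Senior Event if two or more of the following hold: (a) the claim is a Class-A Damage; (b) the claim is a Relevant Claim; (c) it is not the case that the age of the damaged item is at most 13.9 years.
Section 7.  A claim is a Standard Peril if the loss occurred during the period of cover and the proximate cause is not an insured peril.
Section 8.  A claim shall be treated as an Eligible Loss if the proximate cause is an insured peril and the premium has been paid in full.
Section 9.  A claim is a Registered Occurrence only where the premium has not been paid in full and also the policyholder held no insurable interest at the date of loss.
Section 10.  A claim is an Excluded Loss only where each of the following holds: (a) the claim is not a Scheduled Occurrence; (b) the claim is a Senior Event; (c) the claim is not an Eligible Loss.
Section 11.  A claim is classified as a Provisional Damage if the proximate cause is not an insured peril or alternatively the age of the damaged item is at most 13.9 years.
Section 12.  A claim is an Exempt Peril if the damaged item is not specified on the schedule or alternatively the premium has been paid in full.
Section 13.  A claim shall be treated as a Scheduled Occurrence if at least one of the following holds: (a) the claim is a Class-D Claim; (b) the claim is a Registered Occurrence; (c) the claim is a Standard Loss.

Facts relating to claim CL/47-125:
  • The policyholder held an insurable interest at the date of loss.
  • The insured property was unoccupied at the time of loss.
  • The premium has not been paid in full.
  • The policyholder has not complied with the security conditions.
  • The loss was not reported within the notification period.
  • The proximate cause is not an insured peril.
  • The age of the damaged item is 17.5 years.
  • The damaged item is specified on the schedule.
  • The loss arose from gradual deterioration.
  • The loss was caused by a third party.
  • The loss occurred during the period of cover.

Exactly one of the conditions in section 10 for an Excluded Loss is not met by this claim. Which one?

Under section 4: the policyholder has not complied with the security conditions? yes; and the loss was caused by a third party? yes. So the claim is a Class-D Claim.
Under section 9: the premium has not been paid in full? yes; and the policyholder held no insurable interest at the date of loss? no. So the claim is not a Registered Occurrence.
Under section 2: the insured property was occupied at the time of loss? no; or the loss occurred outside the period of cover? no. So the claim is not a Standard Loss.
Under section 13: Class-D Claim (section 4)? yes; or Registered Occurrence (section 9)? no; or Standard Loss (section 2)? no. So the claim is a Scheduled Occurrence.
Under section 1: the proximate cause is not an insured peril? yes; or the policyholder held an insurable interest at the date of loss? yes; or the loss occurred outside the period of cover? no. So the claim is a Class-A Damage.
Under section 3: the loss was not caused by a third party? no; or the loss arose from gradual deterioration? yes; or the damaged item is specified on the schedule? yes. So the claim is a Relevant Claim.
Under section 6: Class-A Damage (section 1)? yes; Relevant Claim (section 3)? yes; age of the damaged item: 17.5 years ≤ 13.9 years? no, so negated condition yes — 3 of 3 hold (need ≥2) → satisfied.
Under section 8: the proximate cause is an insured peril? no; and the premium has been paid in full? no. So the claim is not an Eligible Loss.
Under section 10: not a Scheduled Occurrence (section 13)? no; and Senior Event (section 6)? yes; and not an Eligible Loss (section 8)? yes. So the claim is not an Excluded Loss.

Scheduled Occurrence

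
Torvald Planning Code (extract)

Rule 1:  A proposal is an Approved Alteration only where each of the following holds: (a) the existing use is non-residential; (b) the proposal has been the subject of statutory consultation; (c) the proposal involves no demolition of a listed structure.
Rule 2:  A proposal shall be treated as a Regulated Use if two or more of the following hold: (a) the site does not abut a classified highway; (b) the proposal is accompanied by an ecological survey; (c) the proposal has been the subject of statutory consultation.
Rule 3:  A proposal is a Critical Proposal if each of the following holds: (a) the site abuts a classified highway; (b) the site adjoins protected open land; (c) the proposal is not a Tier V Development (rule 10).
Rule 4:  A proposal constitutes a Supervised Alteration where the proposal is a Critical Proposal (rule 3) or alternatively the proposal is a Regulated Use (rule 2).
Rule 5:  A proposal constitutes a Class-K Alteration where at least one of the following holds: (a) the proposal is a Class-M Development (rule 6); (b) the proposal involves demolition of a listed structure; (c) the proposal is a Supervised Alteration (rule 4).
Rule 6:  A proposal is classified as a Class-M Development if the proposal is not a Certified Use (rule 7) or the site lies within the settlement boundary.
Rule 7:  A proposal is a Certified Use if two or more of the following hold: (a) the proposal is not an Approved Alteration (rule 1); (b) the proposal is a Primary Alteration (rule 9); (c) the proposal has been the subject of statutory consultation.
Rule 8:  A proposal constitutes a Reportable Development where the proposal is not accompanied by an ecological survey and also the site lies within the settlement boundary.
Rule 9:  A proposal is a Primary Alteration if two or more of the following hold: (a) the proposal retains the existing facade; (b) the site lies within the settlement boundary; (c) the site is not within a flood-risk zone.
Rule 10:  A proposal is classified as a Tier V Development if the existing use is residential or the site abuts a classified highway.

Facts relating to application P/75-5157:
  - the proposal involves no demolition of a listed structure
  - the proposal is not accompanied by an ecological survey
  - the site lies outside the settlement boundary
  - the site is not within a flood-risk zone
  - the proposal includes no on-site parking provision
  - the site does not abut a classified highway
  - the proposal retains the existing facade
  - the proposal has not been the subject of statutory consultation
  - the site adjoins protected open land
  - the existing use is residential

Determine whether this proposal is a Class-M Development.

No

rule 1 — Approved Alteration: [the existing use is non-residential? no] AND [the proposal has been the subject of statutory consultation? no] AND [the proposal involves no demolition of a listed structure? yes] → not satisfied.
rule 9 — Primary Alteration: the proposal retains the existing facade? yes; the site lies within the settlement boundary? no; the site is not within a flood-risk zone? yes — 2 of 3 hold (need ≥2) → satisfied.
rule 7 — Certified Use: not an Approved Alteration (rule 1)? yes; Primary Alteration (rule 9)? yes; the proposal has been the subject of statutory consultation? no — 2 of 3 hold (need ≥2) → satisfied.
rule 6 — Class-M Development: [not a Certified Use (rule 7)? no] OR [the site lies within the settlement boundary? no] → not satisfied.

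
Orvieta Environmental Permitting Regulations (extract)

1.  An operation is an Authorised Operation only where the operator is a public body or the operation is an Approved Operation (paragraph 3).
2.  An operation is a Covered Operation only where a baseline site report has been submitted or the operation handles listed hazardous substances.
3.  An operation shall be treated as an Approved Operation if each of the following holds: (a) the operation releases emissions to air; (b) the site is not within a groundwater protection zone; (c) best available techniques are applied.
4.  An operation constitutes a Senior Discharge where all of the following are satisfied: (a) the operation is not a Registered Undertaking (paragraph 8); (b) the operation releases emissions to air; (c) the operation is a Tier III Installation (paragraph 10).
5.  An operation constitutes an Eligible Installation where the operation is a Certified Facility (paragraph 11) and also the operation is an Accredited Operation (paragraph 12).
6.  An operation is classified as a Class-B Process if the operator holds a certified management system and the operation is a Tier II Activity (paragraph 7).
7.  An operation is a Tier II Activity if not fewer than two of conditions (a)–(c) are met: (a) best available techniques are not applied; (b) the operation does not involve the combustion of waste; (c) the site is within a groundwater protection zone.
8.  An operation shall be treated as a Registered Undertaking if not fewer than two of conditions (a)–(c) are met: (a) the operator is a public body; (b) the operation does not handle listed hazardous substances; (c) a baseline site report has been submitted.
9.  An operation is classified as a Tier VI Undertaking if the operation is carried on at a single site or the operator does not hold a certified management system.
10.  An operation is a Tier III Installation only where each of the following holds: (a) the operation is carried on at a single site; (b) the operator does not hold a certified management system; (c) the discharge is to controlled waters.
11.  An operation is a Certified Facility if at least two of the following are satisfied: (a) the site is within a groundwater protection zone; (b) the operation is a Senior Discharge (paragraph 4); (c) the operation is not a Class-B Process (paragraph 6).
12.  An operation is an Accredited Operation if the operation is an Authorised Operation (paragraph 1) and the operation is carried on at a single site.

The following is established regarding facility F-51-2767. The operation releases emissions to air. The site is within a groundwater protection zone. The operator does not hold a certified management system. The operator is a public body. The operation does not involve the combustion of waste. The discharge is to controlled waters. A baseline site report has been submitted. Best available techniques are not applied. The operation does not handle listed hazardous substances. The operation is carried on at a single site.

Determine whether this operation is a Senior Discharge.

paragraph 8 — Registered Undertaking: the operator is a public body? yes; the operation does not handle listed hazardous substances? yes; a baseline site report has been submitted? yes — 3 of 3 hold (need ≥2) → satisfied.
paragraph 10 — Tier III Installation: [the operation is carried on at a single site? yes] AND [the operator does not hold a certified management system? yes] AND [the discharge is to controlled waters? yes] → satisfied.
paragraph 4 — Senior Discharge: [not a Registered Undertaking (paragraph 8)? no] AND [the operation releases emissions to air? yes] AND [Tier III Installation (paragraph 10)? yes] → not satisfied.

No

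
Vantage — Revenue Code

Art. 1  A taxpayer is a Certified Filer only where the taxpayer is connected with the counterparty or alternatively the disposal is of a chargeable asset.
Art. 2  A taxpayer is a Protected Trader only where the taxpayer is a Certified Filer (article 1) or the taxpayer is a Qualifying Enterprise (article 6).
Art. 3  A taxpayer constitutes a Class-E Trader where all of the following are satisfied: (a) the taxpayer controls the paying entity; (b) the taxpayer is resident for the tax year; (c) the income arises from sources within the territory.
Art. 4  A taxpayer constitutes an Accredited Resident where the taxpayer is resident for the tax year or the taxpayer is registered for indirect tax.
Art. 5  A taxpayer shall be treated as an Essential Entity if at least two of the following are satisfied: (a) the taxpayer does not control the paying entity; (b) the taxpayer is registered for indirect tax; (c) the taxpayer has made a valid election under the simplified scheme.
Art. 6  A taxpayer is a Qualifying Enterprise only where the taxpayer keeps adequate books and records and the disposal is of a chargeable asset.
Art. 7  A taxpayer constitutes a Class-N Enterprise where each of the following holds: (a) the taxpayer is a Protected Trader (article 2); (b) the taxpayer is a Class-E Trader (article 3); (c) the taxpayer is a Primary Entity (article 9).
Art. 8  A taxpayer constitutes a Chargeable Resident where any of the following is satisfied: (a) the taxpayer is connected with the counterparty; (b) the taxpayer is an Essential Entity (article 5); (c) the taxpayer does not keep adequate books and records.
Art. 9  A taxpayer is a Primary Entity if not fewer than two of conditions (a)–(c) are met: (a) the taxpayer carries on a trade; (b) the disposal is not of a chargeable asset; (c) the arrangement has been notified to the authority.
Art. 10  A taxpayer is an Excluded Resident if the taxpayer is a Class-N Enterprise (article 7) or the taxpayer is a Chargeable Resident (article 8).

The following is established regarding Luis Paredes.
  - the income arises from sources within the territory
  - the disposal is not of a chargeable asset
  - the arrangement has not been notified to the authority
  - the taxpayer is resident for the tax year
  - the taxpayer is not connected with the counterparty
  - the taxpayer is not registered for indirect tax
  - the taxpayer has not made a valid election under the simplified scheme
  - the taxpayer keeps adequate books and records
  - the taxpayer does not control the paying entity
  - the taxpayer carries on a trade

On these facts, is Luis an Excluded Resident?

No

article 1 — Certified Filer: [the taxpayer is connected with the counterparty? no] OR [the disposal is of a chargeable asset? no] → not satisfied.
article 6 — Qualifying Enterprise: [the taxpayer keeps adequate books and records? yes] AND [the disposal is of a chargeable asset? no] → not satisfied.
article 2 — Protected Trader: [Certified Filer (article 1)? no] OR [Qualifying Enterprise (article 6)? no] → not satisfied.
article 3 — Class-E Trader: [the taxpayer controls the paying entity? no] AND [the taxpayer is resident for the tax year? yes] AND [the income arises from sources within the territory? yes] → not satisfied.
article 9 — Primary Entity: the taxpayer carries on a trade? yes; the disposal is not of a chargeable asset? yes; the arrangement has been notified to the authority? no — 2 of 3 hold (need ≥2) → satisfied.
article 7 — Class-N Enterprise: [Protected Trader (article 2)? no] AND [Class-E Trader (article 3)? no] AND [Primary Entity (article 9)? yes] → not satisfied.
article 5 — Essential Entity: the taxpayer does not control the paying entity? yes; the taxpayer is registered for indirect tax? no; the taxpayer has made a valid election under the simplified scheme? no — 1 of 3 hold (need ≥2) → not satisfied.
article 8 — Chargeable Resident: [the taxpayer is connected with the counterparty? no] OR [Essential Entity (article 5)? no] OR [the taxpayer does not keep adequate books and records? no] → not satisfied.
article 10 — Excluded Resident: [Class-N Enterprise (article 7)? no] OR [Chargeable Resident (article 8)? no] → not satisfied.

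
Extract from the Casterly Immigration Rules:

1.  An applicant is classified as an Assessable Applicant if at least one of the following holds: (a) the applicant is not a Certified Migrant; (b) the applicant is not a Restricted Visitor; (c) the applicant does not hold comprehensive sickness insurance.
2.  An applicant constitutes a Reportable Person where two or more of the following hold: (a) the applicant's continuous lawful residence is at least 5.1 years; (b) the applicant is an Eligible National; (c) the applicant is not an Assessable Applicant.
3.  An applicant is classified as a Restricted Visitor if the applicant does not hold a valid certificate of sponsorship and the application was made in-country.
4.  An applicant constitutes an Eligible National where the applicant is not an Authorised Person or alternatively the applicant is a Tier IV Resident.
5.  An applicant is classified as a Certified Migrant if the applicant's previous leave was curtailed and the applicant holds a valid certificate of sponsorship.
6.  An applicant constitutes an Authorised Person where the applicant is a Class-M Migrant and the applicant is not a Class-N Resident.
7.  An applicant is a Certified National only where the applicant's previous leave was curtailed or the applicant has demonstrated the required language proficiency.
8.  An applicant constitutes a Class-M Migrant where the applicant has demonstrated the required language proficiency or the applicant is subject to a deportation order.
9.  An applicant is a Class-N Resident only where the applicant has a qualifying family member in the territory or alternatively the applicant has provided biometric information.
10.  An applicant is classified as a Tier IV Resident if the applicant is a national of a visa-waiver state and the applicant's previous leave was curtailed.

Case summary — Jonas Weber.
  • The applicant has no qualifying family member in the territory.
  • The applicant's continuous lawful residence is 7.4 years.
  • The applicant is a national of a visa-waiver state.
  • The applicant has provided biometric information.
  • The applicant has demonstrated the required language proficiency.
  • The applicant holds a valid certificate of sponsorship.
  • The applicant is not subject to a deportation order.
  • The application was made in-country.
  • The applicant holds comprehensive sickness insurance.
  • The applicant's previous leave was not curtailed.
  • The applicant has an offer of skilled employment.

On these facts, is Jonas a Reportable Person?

Yes

Under paragraph 8: the applicant has demonstrated the required language proficiency? yes; or the applicant is subject to a deportation order? no. So the applicant is a Class-M Migrant.
Under paragraph 9: the applicant has a qualifying family member in the territory? no; or the applicant has provided biometric information? yes. So the applicant is a Class-N Resident.
Under paragraph 6: Class-M Migrant (paragraph 8)? yes; and not a Class-N Resident (paragraph 9)? no. So the applicant is not an Authorised Person.
Under paragraph 10: the applicant is a national of a visa-waiver state? yes; and the applicant's previous leave was curtailed? no. So the applicant is not a Tier IV Resident.
Under paragraph 4: not an Authorised Person (paragraph 6)? yes; or Tier IV Resident (paragraph 10)? no. So the applicant is an Eligible National.
Under paragraph 5: the applicant's previous leave was curtailed? no; and the applicant holds a valid certificate of sponsorship? yes. So the applicant is not a Certified Migrant.
Under paragraph 3: the applicant does not hold a valid certificate of sponsorship? no; and the application was made in-country? yes. So the applicant is not a Restricted Visitor.
Under paragraph 1: not a Certified Migrant (paragraph 5)? yes; or not a Restricted Visitor (paragraph 3)? yes; or the applicant does not hold comprehensive sickness insurance? no. So the applicant is an Assessable Applicant.
Under paragraph 2: applicant's continuous lawful residence: 7.4 years ≥ 5.1 years? yes; Eligible National (paragraph 4)? yes; not an Assessable Applicant (paragraph 1)? no — 2 of 3 hold (need ≥2) → satisfied.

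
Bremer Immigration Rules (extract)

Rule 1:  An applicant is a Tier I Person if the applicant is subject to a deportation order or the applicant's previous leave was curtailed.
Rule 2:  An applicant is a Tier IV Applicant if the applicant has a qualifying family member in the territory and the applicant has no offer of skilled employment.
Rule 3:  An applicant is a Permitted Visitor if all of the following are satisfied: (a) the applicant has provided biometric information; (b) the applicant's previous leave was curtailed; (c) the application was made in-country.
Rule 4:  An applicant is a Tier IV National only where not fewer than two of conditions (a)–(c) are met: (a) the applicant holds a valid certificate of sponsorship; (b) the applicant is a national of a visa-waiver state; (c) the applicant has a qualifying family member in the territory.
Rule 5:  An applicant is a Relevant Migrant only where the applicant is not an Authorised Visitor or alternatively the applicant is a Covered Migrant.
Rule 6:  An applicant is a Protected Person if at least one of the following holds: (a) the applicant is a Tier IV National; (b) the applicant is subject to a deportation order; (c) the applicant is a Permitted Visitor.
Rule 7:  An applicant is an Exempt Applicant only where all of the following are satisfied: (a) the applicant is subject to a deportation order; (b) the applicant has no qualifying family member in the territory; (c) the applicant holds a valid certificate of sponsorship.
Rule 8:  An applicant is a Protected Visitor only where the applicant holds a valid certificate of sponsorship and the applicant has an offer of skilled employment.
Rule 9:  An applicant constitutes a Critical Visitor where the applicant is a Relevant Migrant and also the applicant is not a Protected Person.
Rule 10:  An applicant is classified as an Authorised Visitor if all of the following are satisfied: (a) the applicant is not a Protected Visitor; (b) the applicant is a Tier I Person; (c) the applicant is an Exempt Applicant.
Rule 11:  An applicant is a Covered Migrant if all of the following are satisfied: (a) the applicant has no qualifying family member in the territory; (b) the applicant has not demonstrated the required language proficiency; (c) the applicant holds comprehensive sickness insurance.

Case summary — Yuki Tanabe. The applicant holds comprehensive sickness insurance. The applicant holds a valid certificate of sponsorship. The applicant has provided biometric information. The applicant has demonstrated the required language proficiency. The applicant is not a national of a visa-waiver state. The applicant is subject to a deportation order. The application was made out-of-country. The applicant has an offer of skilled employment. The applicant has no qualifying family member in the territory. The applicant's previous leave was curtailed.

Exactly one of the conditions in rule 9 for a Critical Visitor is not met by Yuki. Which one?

rule 8 — Protected Visitor: [the applicant holds a valid certificate of sponsorship? yes] AND [the applicant has an offer of skilled employment? yes] → satisfied.
rule 1 — Tier I Person: [the applicant is subject to a deportation order? yes] OR [the applicant's previous leave was curtailed? yes] → satisfied.
rule 7 — Exempt Applicant: [the applicant is subject to a deportation order? yes] AND [the applicant has no qualifying family member in the territory? yes] AND [the applicant holds a valid certificate of sponsorship? yes] → satisfied.
rule 10 — Authorised Visitor: [not a Protected Visitor (rule 8)? no] AND [Tier I Person (rule 1)? yes] AND [Exempt Applicant (rule 7)? yes] → not satisfied.
rule 11 — Covered Migrant: [the applicant has no qualifying family member in the territory? yes] AND [the applicant has not demonstrated the required language proficiency? no] AND [the applicant holds comprehensive sickness insurance? yes] → not satisfied.
rule 5 — Relevant Migrant: [not an Authorised Visitor (rule 10)? yes] OR [Covered Migrant (rule 11)? no] → satisfied.
rule 4 — Tier IV National: the applicant holds a valid certificate of sponsorship? yes; the applicant is a national of a visa-waiver state? no; the applicant has a qualifying family member in the territory? no — 1 of 3 hold (need ≥2) → not satisfied.
rule 3 — Permitted Visitor: [the applicant has provided biometric information? yes] AND [the applicant's previous leave was curtailed? yes] AND [the application was made in-country? no] → not satisfied.
rule 6 — Protected Person: [Tier IV National (rule 4)? no] OR [the applicant is subject to a deportation order? yes] OR [Permitted Visitor (rule 3)? no] → satisfied.
rule 9 — Critical Visitor: [Relevant Migrant (rule 5)? yes] AND [not a Protected Person (rule 6)? no] → not satisfied.

Protected Person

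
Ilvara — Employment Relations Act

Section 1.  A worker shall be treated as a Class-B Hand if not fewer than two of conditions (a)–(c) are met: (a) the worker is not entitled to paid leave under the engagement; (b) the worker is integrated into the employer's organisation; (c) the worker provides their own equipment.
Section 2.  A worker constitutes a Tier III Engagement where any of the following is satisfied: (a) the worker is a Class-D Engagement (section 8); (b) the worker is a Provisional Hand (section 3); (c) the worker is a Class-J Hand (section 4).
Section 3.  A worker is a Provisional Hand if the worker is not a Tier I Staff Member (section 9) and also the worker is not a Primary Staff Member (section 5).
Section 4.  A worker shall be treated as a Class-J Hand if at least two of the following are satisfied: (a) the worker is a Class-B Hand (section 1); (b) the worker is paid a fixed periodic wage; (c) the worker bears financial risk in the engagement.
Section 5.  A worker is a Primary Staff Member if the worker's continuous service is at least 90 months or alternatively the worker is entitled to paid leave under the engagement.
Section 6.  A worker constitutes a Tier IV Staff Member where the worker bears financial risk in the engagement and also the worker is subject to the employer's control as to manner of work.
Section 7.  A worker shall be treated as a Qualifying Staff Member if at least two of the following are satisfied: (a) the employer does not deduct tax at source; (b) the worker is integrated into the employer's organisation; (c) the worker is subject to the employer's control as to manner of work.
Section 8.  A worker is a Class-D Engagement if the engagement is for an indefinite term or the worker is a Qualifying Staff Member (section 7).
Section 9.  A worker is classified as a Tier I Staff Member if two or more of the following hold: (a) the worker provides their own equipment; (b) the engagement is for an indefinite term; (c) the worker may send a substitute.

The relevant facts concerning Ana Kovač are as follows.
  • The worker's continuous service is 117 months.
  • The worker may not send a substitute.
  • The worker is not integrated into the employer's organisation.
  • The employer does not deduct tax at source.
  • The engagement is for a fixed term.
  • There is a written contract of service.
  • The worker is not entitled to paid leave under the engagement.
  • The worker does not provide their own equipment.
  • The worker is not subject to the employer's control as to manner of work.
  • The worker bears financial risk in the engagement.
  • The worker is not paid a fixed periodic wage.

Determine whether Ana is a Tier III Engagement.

No

section 7 — Qualifying Staff Member: the employer does not deduct tax at source? yes; the worker is integrated into the employer's organisation? no; the worker is subject to the employer's control as to manner of work? no — 1 of 3 hold (need ≥2) → not satisfied.
section 8 — Class-D Engagement: [the engagement is for an indefinite term? no] OR [Qualifying Staff Member (section 7)? no] → not satisfied.
section 9 — Tier I Staff Member: the worker provides their own equipment? no; the engagement is for an indefinite term? no; the worker may send a substitute? no — 0 of 3 hold (need ≥2) → not satisfied.
section 5 — Primary Staff Member: [worker's continuous service: 117 months ≥ 90 months? yes] OR [the worker is entitled to paid leave under the engagement? no] → satisfied.
section 3 — Provisional Hand: [not a Tier I Staff Member (section 9)? yes] AND [not a Primary Staff Member (section 5)? no] → not satisfied.
section 1 — Class-B Hand: the worker is not entitled to paid leave under the engagement? yes; the worker is integrated into the employer's organisation? no; the worker provides their own equipment? no — 1 of 3 hold (need ≥2) → not satisfied.
section 4 — Class-J Hand: Class-B Hand (section 1)? no; the worker is paid a fixed periodic wage? no; the worker bears financial risk in the engagement? yes — 1 of 3 hold (need ≥2) → not satisfied.
section 2 — Tier III Engagement: [Class-D Engagement (section 8)? no] OR [Provisional Hand (section 3)? no] OR [Class-J Hand (section 4)? no] → not satisfied.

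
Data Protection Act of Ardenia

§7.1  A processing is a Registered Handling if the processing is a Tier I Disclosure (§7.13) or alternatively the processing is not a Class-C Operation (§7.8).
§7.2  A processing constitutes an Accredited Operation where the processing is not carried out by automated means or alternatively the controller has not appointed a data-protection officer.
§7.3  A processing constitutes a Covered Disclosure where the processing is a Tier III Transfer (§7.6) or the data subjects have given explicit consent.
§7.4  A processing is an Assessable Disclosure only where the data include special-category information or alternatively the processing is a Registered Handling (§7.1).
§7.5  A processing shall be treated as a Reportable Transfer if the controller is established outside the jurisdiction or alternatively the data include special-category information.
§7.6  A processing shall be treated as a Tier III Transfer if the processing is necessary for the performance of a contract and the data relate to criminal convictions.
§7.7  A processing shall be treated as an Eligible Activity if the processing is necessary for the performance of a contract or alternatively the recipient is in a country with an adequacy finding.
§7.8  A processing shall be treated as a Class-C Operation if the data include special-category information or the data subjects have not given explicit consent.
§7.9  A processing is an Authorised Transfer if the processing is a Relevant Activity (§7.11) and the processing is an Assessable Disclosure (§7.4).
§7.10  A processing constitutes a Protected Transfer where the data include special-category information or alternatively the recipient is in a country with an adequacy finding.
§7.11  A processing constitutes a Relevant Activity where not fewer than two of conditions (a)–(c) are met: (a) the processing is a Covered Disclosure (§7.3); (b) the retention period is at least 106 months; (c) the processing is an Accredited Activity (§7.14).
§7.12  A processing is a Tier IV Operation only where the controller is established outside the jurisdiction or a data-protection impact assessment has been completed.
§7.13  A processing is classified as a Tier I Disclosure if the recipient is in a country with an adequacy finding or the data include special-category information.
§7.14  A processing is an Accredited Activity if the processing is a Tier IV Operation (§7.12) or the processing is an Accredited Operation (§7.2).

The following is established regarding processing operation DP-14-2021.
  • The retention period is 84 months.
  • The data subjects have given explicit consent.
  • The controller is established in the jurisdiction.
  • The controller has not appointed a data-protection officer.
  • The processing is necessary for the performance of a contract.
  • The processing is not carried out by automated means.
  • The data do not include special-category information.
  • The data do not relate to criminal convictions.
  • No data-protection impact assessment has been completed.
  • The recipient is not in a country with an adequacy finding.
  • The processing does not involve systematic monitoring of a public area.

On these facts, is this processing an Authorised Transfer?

Yes

Under §7.6: the processing is necessary for the performance of a contract? yes; and the data relate to criminal convictions? no. So the processing is not a Tier III Transfer.
Under §7.3: Tier III Transfer (§7.6)? no; or the data subjects have given explicit consent? yes. So the processing is a Covered Disclosure.
Under §7.12: the controller is established outside the jurisdiction? no; or a data-protection impact assessment has been completed? no. So the processing is not a Tier IV Operation.
Under §7.2: the processing is not carried out by automated means? yes; or the controller has not appointed a data-protection officer? yes. So the processing is an Accredited Operation.
Under §7.14: Tier IV Operation (§7.12)? no; or Accredited Operation (§7.2)? yes. So the processing is an Accredited Activity.
Under §7.11: Covered Disclosure (§7.3)? yes; retention period: 84 months ≥ 106 months? no; Accredited Activity (§7.14)? yes — 2 of 3 hold (need ≥2) → satisfied.
Under §7.13: the recipient is in a country with an adequacy finding? no; or the data include special-category information? no. So the processing is not a Tier I Disclosure.
Under §7.8: the data include special-category information? no; or the data subjects have not given explicit consent? no. So the processing is not a Class-C Operation.
Under §7.1: Tier I Disclosure (§7.13)? no; or not a Class-C Operation (§7.8)? yes. So the processing is a Registered Handling.
Under §7.4: the data include special-category information? no; or Registered Handling (§7.1)? yes. So the processing is an Assessable Disclosure.
Under §7.9: Relevant Activity (§7.11)? yes; and Assessable Disclosure (§7.4)? yes. So the processing is an Authorised Transfer.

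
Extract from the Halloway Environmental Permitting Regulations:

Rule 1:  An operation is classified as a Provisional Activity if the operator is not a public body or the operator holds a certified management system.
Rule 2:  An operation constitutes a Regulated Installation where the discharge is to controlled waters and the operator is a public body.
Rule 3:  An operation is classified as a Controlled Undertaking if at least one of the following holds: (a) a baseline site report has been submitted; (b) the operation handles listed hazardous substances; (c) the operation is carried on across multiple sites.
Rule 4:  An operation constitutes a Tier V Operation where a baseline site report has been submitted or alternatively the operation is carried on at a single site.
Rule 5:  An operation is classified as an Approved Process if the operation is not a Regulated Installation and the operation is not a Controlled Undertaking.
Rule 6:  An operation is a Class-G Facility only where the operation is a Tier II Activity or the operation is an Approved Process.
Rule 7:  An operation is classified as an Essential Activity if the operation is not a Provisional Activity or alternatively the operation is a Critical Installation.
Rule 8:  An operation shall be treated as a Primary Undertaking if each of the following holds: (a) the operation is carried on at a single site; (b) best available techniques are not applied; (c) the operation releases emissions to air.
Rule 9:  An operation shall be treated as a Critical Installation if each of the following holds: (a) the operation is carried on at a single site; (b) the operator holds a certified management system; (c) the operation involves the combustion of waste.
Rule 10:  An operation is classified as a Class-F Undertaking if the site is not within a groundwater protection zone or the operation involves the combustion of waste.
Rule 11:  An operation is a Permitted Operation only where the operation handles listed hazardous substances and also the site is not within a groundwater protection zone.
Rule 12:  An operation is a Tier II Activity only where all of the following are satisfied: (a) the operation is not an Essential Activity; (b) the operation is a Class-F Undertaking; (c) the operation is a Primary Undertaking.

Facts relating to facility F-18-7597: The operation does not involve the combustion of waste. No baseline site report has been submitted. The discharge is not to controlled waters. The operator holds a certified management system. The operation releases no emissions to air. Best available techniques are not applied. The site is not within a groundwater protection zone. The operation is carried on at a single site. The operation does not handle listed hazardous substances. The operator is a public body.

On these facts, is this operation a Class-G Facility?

rule 1 — Provisional Activity: [the operator is not a public body? no] OR [the operator holds a certified management system? yes] → satisfied.
rule 9 — Critical Installation: [the operation is carried on at a single site? yes] AND [the operator holds a certified management system? yes] AND [the operation involves the combustion of waste? no] → not satisfied.
rule 7 — Essential Activity: [not a Provisional Activity (rule 1)? no] OR [Critical Installation (rule 9)? no] → not satisfied.
rule 10 — Class-F Undertaking: [the site is not within a groundwater protection zone? yes] OR [the operation involves the combustion of waste? no] → satisfied.
rule 8 — Primary Undertaking: [the operation is carried on at a single site? yes] AND [best available techniques are not applied? yes] AND [the operation releases emissions to air? no] → not satisfied.
rule 12 — Tier II Activity: [not an Essential Activity (rule 7)? yes] AND [Class-F Undertaking (rule 10)? yes] AND [Primary Undertaking (rule 8)? no] → not satisfied.
rule 2 — Regulated Installation: [the discharge is to controlled waters? no] AND [the operator is a public body? yes] → not satisfied.
rule 3 — Controlled Undertaking: [a baseline site report has been submitted? no] OR [the operation handles listed hazardous substances? no] OR [the operation is carried on across multiple sites? no] → not satisfied.
rule 5 — Approved Process: [not a Regulated Installation (rule 2)? yes] AND [not a Controlled Undertaking (rule 3)? yes] → satisfied.
rule 6 — Class-G Facility: [Tier II Activity (rule 12)? no] OR [Approved Process (rule 5)? yes] → satisfied.

Yes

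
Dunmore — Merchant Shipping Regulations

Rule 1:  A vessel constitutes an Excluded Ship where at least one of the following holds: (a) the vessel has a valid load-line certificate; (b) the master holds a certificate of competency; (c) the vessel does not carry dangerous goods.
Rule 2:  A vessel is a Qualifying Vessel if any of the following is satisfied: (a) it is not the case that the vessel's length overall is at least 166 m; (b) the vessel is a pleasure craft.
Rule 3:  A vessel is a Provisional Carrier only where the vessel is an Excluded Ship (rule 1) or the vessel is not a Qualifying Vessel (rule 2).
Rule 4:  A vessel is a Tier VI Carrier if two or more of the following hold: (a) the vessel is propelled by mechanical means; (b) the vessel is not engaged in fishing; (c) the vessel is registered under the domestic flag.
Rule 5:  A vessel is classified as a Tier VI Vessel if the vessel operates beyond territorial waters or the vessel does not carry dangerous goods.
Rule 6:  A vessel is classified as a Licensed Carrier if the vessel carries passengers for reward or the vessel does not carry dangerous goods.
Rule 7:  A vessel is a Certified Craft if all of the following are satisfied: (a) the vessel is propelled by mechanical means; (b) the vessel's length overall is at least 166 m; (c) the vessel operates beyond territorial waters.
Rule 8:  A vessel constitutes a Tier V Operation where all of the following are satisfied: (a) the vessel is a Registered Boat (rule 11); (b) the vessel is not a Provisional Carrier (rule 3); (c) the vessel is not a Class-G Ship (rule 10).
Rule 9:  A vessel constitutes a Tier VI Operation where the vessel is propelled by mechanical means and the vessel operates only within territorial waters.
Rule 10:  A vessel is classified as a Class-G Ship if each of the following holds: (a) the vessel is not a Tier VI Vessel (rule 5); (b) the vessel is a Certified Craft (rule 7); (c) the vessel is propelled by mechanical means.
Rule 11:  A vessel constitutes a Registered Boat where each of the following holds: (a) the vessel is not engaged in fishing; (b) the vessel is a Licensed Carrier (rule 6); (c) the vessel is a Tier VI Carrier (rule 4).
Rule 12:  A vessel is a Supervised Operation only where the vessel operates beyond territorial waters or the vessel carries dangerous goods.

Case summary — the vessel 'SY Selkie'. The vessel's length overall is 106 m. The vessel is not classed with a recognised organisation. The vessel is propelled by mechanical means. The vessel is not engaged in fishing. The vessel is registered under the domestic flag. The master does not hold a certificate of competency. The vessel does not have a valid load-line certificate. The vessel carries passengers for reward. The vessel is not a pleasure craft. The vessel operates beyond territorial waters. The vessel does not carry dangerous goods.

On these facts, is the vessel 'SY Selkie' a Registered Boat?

Yes

Under rule 6: the vessel carries passengers for reward? yes; or the vessel does not carry dangerous goods? yes. So the vessel is a Licensed Carrier.
Under rule 4: the vessel is propelled by mechanical means? yes; the vessel is not engaged in fishing? yes; the vessel is registered under the domestic flag? yes — 3 of 3 hold (need ≥2) → satisfied.
Under rule 11: the vessel is not engaged in fishing? yes; and Licensed Carrier (rule 6)? yes; and Tier VI Carrier (rule 4)? yes. So the vessel is a Registered Boat.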